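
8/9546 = 4/4773 =0.00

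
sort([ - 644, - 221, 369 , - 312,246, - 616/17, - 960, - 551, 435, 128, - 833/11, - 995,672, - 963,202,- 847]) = [ - 995, - 963, - 960,- 847,-644, - 551,-312, - 221, - 833/11, - 616/17, 128,202, 246,369 , 435,672]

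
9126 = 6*1521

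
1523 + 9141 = 10664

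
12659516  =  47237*268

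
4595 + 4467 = 9062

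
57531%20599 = 16333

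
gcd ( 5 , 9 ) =1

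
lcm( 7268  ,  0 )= 0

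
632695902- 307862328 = 324833574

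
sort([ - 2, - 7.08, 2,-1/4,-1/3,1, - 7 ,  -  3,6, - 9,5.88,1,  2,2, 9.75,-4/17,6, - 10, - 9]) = [  -  10, - 9, - 9,-7.08, - 7, - 3, - 2 , - 1/3, - 1/4,-4/17, 1,1,2,2 , 2,5.88,6,6,  9.75] 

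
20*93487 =1869740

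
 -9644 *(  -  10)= 96440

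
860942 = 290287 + 570655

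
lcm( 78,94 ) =3666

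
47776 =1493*32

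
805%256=37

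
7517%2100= 1217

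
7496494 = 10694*701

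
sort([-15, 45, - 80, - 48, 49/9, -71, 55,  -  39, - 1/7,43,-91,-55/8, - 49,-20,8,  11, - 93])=[ - 93, - 91, - 80,-71,-49,-48,  -  39 ,-20,-15 ,  -  55/8,-1/7, 49/9,8,11,  43, 45,55 ]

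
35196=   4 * 8799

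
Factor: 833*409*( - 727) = -7^2*17^1*409^1*727^1 =- 247686719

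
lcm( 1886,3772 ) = 3772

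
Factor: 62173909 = 7^1*19^1* 467473^1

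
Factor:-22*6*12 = -1584 = - 2^4*3^2*11^1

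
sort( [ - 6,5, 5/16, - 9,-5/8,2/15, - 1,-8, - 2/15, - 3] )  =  [ - 9,  -  8 , - 6, - 3, -1,  -  5/8, - 2/15, 2/15, 5/16, 5 ] 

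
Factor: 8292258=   2^1 * 3^2*13^1*35437^1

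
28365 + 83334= 111699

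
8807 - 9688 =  -881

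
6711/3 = 2237 = 2237.00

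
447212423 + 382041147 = 829253570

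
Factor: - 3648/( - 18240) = 5^( - 1) = 1/5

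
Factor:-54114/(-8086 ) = 87/13  =  3^1*13^ ( - 1 ) *29^1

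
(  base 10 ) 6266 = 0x187a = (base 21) e48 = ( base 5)200031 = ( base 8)14172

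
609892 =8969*68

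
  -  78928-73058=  - 151986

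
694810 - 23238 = 671572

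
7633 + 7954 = 15587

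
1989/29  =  1989/29 = 68.59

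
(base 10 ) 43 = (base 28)1f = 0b101011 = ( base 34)19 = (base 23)1K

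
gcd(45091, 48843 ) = 67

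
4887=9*543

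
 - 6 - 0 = -6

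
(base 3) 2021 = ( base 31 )1u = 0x3D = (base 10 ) 61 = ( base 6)141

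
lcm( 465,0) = 0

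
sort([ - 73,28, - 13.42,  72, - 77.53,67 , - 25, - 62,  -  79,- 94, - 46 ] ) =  [ - 94, - 79 , - 77.53, - 73 ,-62,  -  46, - 25, - 13.42,28,67, 72]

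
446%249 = 197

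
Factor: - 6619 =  - 6619^1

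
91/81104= 91/81104 = 0.00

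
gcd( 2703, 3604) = 901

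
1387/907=1387/907=   1.53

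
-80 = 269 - 349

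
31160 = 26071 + 5089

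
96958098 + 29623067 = 126581165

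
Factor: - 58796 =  - 2^2*14699^1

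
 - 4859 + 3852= -1007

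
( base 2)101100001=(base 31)bc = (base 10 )353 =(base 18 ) 11b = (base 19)IB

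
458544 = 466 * 984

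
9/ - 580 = -1+571/580 = -  0.02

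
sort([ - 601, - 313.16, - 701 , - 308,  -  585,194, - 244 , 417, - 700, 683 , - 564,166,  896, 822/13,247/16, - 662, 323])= [ - 701, - 700, - 662, - 601, - 585 , - 564, -313.16 , - 308, - 244 , 247/16,822/13,  166 , 194,  323, 417, 683 , 896 ]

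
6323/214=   6323/214 = 29.55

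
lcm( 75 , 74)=5550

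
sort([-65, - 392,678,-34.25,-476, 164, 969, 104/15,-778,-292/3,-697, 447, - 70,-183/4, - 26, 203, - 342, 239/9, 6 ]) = [ -778  , - 697, - 476, - 392, - 342, - 292/3, - 70, -65, - 183/4,-34.25, - 26, 6, 104/15 , 239/9 , 164,203, 447, 678, 969] 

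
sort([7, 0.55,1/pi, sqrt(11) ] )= [1/pi, 0.55,sqrt(11), 7 ] 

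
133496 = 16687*8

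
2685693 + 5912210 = 8597903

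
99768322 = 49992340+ 49775982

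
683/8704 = 683/8704= 0.08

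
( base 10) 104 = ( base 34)32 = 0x68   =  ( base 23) 4C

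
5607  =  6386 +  - 779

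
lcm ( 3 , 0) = 0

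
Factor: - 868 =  - 2^2 * 7^1*31^1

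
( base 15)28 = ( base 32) 16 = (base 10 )38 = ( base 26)1C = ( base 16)26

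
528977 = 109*4853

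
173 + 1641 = 1814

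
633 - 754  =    -  121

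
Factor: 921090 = 2^1*3^1*5^1*30703^1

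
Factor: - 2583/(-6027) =3/7 = 3^1*7^(-1)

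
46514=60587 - 14073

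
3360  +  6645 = 10005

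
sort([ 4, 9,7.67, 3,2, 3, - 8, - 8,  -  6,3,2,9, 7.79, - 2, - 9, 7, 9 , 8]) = [ - 9, - 8, - 8, - 6 , - 2,2,2, 3,3,3, 4, 7, 7.67,7.79, 8, 9,9,9] 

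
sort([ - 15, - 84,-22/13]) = [ - 84 , - 15,  -  22/13 ]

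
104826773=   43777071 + 61049702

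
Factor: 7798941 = 3^2*29^1*29881^1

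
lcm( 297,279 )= 9207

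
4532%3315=1217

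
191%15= 11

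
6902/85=406/5=81.20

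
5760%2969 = 2791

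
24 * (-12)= - 288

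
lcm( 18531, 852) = 74124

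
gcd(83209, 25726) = 1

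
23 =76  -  53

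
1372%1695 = 1372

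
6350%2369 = 1612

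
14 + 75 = 89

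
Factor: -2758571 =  - 47^1*58693^1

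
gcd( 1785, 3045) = 105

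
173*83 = 14359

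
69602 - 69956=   -  354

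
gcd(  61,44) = 1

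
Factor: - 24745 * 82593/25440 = -136250919/1696=- 2^( - 5)*3^2*7^3*19^1 *23^1*53^(-1)*101^1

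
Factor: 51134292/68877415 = 2^2 *3^2 * 5^ (  -  1)* 11^1* 541^(- 1)*25463^ (-1 )*129127^1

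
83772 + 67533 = 151305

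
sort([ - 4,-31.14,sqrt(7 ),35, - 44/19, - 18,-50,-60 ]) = [-60, - 50, - 31.14,-18,-4,-44/19,sqrt (7 ),35]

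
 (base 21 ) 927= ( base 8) 7662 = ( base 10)4018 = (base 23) 7dg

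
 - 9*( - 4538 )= 40842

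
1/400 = 1/400 =0.00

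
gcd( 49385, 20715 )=5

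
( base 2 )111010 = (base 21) 2g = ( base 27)24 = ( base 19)31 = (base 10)58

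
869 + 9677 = 10546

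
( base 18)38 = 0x3E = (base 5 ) 222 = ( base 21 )2k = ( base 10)62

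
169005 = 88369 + 80636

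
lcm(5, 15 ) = 15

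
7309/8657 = 7309/8657 = 0.84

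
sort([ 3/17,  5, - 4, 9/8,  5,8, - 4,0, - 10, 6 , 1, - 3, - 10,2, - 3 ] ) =[ - 10 , - 10,  -  4, - 4, - 3, -3,0, 3/17 , 1, 9/8 , 2, 5, 5,6,8 ] 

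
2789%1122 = 545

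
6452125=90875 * 71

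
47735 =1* 47735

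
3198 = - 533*( - 6) 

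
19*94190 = 1789610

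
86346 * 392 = 33847632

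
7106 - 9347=  -  2241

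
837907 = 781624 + 56283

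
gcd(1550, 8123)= 1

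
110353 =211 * 523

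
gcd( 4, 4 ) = 4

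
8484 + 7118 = 15602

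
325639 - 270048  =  55591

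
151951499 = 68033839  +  83917660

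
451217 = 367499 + 83718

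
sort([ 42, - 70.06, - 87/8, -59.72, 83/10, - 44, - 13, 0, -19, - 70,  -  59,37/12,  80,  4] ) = [-70.06,-70, - 59.72, - 59,-44, - 19, - 13, - 87/8,0 , 37/12 , 4,83/10, 42,80] 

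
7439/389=7439/389 = 19.12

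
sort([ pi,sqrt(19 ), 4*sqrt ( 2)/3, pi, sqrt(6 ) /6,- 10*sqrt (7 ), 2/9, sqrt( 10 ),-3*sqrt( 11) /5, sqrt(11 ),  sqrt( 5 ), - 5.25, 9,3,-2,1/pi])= [ - 10 * sqrt( 7), - 5.25, - 2, - 3*sqrt ( 11)/5, 2/9,1/pi, sqrt( 6)/6, 4*sqrt(2)/3, sqrt(5 ), 3,pi,  pi,sqrt (10 ),sqrt( 11 ), sqrt(19),9]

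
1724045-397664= 1326381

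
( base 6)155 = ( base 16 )47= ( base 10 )71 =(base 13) 56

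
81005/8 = 10125 + 5/8 = 10125.62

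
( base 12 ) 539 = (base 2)1011111101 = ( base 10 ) 765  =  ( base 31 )ol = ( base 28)r9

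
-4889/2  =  -2445 + 1/2  =  - 2444.50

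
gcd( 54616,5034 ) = 2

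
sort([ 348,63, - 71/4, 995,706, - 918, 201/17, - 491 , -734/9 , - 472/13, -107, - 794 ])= [ - 918, - 794, - 491, - 107,-734/9, - 472/13, - 71/4, 201/17,63 , 348, 706, 995 ] 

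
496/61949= 496/61949 = 0.01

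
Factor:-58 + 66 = 8 = 2^3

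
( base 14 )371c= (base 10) 9630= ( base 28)C7Q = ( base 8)22636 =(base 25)FA5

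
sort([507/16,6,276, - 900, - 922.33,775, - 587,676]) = [  -  922.33, - 900, - 587, 6 , 507/16,276,676, 775 ] 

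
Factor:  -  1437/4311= - 1/3 = -3^( - 1)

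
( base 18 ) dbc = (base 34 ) 3s2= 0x1146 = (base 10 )4422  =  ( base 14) 187c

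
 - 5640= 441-6081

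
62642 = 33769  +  28873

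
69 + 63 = 132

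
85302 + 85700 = 171002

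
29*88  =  2552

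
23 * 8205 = 188715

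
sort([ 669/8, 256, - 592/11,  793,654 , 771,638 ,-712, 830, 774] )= [ - 712, - 592/11,  669/8,256,638, 654, 771 , 774,793,830]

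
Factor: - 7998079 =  - 71^1*127^1*887^1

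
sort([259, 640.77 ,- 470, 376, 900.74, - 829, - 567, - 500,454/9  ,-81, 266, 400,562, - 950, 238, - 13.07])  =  [ - 950, - 829,-567,-500,-470,  -  81, -13.07, 454/9, 238, 259, 266, 376,400, 562,640.77, 900.74] 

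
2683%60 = 43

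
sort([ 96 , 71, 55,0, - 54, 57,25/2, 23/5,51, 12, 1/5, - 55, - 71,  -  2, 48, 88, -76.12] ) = [  -  76.12, - 71, - 55, - 54, - 2  ,  0, 1/5 , 23/5,  12, 25/2  ,  48 , 51, 55, 57, 71, 88, 96]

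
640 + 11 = 651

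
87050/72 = 43525/36 = 1209.03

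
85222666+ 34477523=119700189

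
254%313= 254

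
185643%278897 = 185643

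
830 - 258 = 572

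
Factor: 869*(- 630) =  - 547470 = -2^1*3^2*5^1*7^1*11^1*79^1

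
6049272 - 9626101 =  - 3576829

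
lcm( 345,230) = 690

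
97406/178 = 547 + 20/89 = 547.22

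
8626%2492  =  1150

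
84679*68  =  5758172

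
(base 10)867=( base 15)3cc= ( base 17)300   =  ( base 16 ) 363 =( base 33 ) Q9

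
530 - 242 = 288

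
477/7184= 477/7184 = 0.07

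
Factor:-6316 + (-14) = - 6330  =  - 2^1*3^1 *5^1*211^1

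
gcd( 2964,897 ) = 39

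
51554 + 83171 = 134725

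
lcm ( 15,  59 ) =885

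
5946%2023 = 1900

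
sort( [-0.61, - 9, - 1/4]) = [-9,-0.61,-1/4]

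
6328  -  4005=2323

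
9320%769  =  92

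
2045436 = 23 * 88932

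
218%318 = 218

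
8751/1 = 8751 = 8751.00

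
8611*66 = 568326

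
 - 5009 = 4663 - 9672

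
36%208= 36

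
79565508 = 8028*9911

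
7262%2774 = 1714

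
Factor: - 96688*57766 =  - 5585279008 =- 2^5*17^1*1699^1*6043^1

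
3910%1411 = 1088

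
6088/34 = 3044/17= 179.06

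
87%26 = 9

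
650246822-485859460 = 164387362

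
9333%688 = 389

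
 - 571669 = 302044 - 873713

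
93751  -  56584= 37167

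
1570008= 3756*418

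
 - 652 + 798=146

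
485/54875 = 97/10975 = 0.01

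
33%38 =33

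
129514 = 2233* 58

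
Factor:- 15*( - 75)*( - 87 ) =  - 3^3 * 5^3*29^1 = - 97875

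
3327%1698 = 1629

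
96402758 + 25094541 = 121497299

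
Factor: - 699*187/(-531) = 43571/177 = 3^( - 1)*11^1*17^1*59^( - 1) * 233^1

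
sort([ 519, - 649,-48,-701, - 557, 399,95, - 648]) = [  -  701, - 649, - 648,  -  557 , - 48,95,399,519] 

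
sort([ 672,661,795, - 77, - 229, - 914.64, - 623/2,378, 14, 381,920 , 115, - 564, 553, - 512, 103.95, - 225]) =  [ - 914.64,  -  564,-512, - 623/2, - 229, - 225, - 77,14, 103.95,115, 378, 381, 553, 661,  672,795, 920]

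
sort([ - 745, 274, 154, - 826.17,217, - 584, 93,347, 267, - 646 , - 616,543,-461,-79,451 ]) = [ - 826.17,-745, - 646, - 616, - 584, - 461, - 79,  93 , 154,217,267,274,347, 451 , 543]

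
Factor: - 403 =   -  13^1*31^1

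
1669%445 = 334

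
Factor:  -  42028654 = -2^1*21014327^1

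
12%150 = 12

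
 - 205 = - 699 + 494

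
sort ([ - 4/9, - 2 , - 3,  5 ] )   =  [-3, - 2, - 4/9,5 ] 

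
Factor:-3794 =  - 2^1*7^1*271^1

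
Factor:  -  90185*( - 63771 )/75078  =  1917062545/25026 = 2^(-1)*3^( - 1)*  5^1*17^1*29^1*43^(-1)*97^( - 1 )*733^1*1061^1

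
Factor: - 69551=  -157^1*443^1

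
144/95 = 144/95 = 1.52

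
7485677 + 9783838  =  17269515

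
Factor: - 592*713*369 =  - 155753424=-2^4*3^2*23^1*31^1* 37^1*41^1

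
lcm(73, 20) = 1460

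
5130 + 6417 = 11547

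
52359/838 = 62 + 403/838 = 62.48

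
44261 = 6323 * 7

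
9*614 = 5526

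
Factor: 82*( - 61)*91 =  - 455182 = -2^1 * 7^1*13^1*41^1*61^1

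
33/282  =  11/94 = 0.12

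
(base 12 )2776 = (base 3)20020200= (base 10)4554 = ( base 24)7li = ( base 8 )10712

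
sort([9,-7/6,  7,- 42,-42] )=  [ -42, - 42, - 7/6,7 , 9]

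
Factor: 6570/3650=3^2*5^(-1) = 9/5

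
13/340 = 13/340=0.04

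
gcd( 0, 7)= 7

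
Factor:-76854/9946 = -38427/4973 = - 3^1*4973^( - 1)*12809^1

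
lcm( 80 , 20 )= 80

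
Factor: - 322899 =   -  3^1*37^1*2909^1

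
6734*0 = 0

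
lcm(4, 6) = 12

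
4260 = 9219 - 4959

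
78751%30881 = 16989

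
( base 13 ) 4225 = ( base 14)34A1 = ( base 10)9157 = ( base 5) 243112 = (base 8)21705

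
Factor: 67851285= 3^1*5^1*739^1*6121^1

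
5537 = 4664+873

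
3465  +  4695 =8160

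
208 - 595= - 387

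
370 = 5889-5519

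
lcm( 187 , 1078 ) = 18326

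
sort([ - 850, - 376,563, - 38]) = [-850 ,- 376, - 38 , 563 ] 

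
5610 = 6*935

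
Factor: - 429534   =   - 2^1*3^2*7^2*487^1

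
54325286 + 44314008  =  98639294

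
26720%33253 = 26720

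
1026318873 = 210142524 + 816176349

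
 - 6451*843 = -5438193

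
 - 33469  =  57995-91464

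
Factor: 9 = 3^2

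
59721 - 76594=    - 16873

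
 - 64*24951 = - 1596864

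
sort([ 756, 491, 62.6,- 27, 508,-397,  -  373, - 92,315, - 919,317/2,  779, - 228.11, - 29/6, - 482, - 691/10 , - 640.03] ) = [ - 919,- 640.03, - 482, - 397,-373,  -  228.11, -92, -691/10,-27,- 29/6, 62.6,317/2, 315,491, 508, 756, 779 ]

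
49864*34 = 1695376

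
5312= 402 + 4910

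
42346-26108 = 16238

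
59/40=1+19/40 =1.48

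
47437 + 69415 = 116852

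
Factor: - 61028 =-2^2*11^1 * 19^1 *73^1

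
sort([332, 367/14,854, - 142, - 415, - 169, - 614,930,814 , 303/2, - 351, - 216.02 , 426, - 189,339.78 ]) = [- 614, - 415, - 351, - 216.02, - 189, - 169,-142,367/14,303/2,332,  339.78,426,814, 854 , 930] 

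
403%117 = 52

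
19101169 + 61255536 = 80356705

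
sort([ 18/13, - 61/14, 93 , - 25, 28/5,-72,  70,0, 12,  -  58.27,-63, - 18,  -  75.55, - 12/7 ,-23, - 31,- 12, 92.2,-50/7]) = [ - 75.55, - 72, -63,-58.27, - 31, - 25, - 23,-18,-12, - 50/7, - 61/14,-12/7,0 , 18/13,28/5, 12,  70,  92.2 , 93]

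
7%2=1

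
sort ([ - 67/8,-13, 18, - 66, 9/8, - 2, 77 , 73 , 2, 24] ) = [-66 , - 13, - 67/8, - 2, 9/8, 2, 18, 24,  73 , 77 ] 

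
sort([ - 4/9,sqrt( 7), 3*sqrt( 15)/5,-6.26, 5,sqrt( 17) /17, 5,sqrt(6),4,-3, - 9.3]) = [ - 9.3, - 6.26,- 3, - 4/9,sqrt( 17)/17,3 * sqrt(15)/5,sqrt ( 6 ),sqrt(7 ), 4 , 5,5 ]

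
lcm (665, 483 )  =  45885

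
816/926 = 408/463  =  0.88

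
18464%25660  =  18464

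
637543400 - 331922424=305620976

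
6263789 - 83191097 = -76927308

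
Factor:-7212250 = - 2^1 * 5^3 * 17^1 * 1697^1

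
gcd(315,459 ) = 9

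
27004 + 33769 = 60773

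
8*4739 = 37912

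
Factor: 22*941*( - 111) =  - 2^1 * 3^1*11^1*37^1* 941^1 = - 2297922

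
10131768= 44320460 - 34188692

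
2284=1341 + 943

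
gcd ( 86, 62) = 2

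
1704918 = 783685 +921233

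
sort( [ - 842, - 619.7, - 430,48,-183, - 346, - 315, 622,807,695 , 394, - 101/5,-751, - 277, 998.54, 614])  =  [ - 842, - 751, - 619.7, - 430 , - 346, - 315, - 277, - 183, - 101/5, 48, 394, 614,622, 695, 807, 998.54 ] 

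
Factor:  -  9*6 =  - 54 =-2^1*3^3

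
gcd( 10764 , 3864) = 276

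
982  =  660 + 322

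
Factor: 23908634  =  2^1*11954317^1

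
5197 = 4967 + 230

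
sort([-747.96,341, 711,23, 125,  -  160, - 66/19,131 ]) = [ - 747.96, - 160, - 66/19, 23, 125, 131,341,711 ]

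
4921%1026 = 817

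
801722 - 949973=-148251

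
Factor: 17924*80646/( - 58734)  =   - 240916484/9789= - 2^2*3^( - 1)*13^( - 1)*251^( - 1) *4481^1*13441^1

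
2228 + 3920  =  6148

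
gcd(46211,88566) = 1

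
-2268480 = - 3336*680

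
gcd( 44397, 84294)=9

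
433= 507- 74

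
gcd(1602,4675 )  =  1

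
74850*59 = 4416150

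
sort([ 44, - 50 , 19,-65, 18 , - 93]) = [ - 93,-65, - 50 , 18,  19,44]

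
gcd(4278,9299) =1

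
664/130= 332/65 = 5.11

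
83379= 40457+42922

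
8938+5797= 14735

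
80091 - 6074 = 74017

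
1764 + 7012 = 8776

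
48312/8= 6039= 6039.00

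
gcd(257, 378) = 1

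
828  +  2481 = 3309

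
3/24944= 3/24944 =0.00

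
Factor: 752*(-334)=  - 251168 = - 2^5 *47^1*167^1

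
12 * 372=4464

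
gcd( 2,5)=1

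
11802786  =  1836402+9966384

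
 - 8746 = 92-8838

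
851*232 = 197432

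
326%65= 1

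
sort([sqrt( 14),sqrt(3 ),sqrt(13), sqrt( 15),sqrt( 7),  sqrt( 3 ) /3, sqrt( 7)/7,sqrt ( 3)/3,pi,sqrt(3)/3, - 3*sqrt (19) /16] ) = [  -  3*sqrt(19) /16, sqrt( 7 )/7,sqrt( 3)/3,  sqrt( 3)/3,sqrt ( 3)/3,sqrt( 3 ), sqrt( 7),pi,sqrt(13 ),  sqrt( 14 ),sqrt( 15)]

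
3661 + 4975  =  8636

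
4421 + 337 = 4758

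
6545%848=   609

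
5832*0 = 0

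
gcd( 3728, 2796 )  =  932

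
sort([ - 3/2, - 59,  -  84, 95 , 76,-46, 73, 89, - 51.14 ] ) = [ -84 , -59,  -  51.14, - 46, - 3/2,  73,76,89, 95] 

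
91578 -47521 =44057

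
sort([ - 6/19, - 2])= [ - 2, - 6/19] 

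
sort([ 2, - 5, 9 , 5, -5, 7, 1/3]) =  [-5, - 5,1/3 , 2, 5,7,9 ] 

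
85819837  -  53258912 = 32560925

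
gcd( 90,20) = 10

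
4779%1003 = 767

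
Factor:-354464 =  -  2^5*11^1*19^1*53^1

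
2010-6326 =-4316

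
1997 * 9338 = 18647986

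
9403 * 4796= 45096788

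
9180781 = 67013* 137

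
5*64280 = 321400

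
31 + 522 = 553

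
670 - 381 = 289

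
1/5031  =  1/5031 = 0.00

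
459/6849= 51/761 = 0.07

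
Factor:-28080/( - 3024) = 5^1*7^(-1 )  *13^1 = 65/7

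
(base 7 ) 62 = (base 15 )2E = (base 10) 44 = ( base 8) 54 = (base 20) 24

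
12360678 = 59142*209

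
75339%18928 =18555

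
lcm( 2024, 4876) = 107272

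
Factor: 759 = 3^1*11^1 * 23^1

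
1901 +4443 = 6344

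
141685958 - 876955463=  - 735269505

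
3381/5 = 676+1/5 = 676.20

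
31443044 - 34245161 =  - 2802117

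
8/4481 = 8/4481 = 0.00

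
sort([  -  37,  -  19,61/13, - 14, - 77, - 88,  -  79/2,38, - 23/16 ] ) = [ - 88, - 77 , - 79/2, - 37, - 19, - 14, - 23/16, 61/13, 38]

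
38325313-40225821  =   - 1900508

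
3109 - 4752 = -1643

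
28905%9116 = 1557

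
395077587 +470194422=865272009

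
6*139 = 834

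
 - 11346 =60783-72129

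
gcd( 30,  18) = 6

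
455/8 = 56+7/8  =  56.88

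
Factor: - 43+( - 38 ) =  - 3^4 = - 81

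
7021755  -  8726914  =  -1705159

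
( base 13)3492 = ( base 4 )1303122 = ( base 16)1cda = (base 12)4336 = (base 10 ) 7386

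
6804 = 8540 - 1736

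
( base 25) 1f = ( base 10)40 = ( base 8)50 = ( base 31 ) 19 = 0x28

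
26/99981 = 26/99981  =  0.00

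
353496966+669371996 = 1022868962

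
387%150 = 87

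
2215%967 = 281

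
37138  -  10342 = 26796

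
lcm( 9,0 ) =0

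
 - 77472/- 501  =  154+106/167=154.63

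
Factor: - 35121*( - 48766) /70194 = 23^1 * 37^1*509^1 *659^1*11699^(-1)  =  285451781/11699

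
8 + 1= 9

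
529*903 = 477687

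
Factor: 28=2^2*7^1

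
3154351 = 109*28939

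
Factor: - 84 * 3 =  - 2^2* 3^2*7^1= - 252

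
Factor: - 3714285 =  - 3^1*5^1*193^1*1283^1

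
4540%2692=1848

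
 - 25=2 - 27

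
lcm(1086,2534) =7602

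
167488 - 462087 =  - 294599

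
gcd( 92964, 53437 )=1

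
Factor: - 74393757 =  - 3^2*8265973^1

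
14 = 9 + 5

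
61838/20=3091+9/10  =  3091.90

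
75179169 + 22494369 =97673538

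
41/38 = 41/38 = 1.08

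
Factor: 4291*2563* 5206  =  2^1 * 7^1* 11^1*19^1*137^1*233^1*613^1 = 57254718598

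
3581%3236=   345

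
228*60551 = 13805628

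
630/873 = 70/97 =0.72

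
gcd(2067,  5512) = 689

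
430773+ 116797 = 547570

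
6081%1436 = 337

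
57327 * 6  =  343962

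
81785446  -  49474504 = 32310942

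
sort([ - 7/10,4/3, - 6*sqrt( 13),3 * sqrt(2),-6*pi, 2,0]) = [ - 6*sqrt(13 ), - 6*pi, - 7/10, 0, 4/3,2,3*sqrt( 2)]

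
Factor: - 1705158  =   - 2^1 *3^3 * 7^1 * 13^1*347^1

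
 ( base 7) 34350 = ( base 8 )21065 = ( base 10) 8757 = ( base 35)757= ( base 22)I21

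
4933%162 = 73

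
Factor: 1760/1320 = 2^2 *3^( - 1) = 4/3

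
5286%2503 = 280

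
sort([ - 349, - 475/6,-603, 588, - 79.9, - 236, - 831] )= [ - 831,-603, - 349, - 236, - 79.9, - 475/6, 588]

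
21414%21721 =21414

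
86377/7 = 12339 + 4/7  =  12339.57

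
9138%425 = 213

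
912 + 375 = 1287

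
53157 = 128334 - 75177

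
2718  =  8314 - 5596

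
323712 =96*3372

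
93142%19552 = 14934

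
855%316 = 223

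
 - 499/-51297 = 499/51297 = 0.01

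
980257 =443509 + 536748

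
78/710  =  39/355 = 0.11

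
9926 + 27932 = 37858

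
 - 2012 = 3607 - 5619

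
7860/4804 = 1 + 764/1201 = 1.64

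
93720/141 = 31240/47 = 664.68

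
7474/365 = 20 + 174/365  =  20.48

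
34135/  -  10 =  - 3414  +  1/2 = - 3413.50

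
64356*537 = 34559172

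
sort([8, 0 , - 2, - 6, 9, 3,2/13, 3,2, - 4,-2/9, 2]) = [ - 6, - 4, - 2,  -  2/9,0,2/13 , 2,2, 3,3,8, 9]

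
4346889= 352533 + 3994356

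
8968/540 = 16 + 82/135 = 16.61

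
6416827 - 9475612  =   - 3058785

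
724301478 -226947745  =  497353733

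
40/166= 20/83 = 0.24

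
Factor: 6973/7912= 2^(-3 )*19^1*23^( - 1 )*43^( - 1) * 367^1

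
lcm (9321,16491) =214383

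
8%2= 0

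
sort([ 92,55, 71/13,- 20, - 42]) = [  -  42, - 20, 71/13,55,92] 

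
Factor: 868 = 2^2*7^1 * 31^1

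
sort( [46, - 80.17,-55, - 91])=[ - 91, - 80.17, - 55, 46] 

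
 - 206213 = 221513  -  427726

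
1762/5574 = 881/2787 = 0.32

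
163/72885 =163/72885=0.00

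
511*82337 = 42074207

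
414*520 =215280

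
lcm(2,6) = 6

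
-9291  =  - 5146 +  - 4145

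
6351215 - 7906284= - 1555069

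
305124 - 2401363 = -2096239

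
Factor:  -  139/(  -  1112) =2^( - 3 ) = 1/8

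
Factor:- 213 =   -  3^1*71^1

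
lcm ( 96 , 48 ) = 96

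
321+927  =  1248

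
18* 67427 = 1213686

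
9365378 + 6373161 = 15738539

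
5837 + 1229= 7066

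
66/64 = 1 + 1/32 = 1.03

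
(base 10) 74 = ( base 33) 28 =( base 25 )2O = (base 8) 112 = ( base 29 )2G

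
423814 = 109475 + 314339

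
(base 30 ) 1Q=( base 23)2A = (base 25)26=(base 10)56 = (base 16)38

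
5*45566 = 227830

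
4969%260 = 29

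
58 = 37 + 21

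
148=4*37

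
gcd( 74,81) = 1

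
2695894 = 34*79291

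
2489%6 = 5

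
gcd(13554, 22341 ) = 3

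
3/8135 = 3/8135  =  0.00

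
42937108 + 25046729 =67983837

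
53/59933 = 53/59933 = 0.00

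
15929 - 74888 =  - 58959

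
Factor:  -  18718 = - 2^1* 7^2*191^1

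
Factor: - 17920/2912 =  -2^4*5^1*13^( - 1)  =  - 80/13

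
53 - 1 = 52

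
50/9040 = 5/904 = 0.01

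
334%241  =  93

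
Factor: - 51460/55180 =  - 83/89 = - 83^1 * 89^( - 1 )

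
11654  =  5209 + 6445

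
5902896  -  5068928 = 833968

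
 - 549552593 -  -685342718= 135790125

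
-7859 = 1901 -9760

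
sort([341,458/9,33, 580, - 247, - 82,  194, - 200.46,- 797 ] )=[ - 797,- 247,-200.46, - 82,33, 458/9,194,341,580 ]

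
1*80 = 80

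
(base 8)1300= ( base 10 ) 704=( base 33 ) LB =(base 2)1011000000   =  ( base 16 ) 2C0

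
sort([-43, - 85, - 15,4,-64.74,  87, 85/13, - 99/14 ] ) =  [- 85, - 64.74,-43,-15,-99/14 , 4, 85/13, 87 ] 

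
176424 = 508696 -332272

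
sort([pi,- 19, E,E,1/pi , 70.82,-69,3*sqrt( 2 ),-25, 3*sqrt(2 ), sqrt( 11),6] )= [ - 69,-25, - 19,1/pi,E,E, pi,  sqrt ( 11 ), 3*sqrt (2 ),3*sqrt( 2), 6,70.82]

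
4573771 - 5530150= - 956379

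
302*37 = 11174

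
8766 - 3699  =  5067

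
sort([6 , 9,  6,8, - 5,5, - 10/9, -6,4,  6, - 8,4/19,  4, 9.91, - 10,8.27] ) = [ - 10, - 8, - 6, - 5 ,-10/9 , 4/19,4,4,  5,6,6,6, 8 , 8.27, 9,  9.91 ]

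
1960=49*40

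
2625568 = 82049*32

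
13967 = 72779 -58812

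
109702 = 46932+62770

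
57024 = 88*648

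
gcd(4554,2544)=6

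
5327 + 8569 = 13896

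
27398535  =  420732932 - 393334397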